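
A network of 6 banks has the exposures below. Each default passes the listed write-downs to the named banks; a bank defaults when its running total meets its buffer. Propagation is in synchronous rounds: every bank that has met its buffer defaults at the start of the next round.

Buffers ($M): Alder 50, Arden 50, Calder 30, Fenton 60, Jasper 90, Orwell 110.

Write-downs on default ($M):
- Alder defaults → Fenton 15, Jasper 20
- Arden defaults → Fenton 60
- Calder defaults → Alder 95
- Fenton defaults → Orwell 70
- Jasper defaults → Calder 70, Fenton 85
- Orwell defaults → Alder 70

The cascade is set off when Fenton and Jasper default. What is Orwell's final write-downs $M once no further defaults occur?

Round 1 — Fenton, Jasper default (initial).
  Calder: +70 → 70 ≥ 30
  Orwell: +70 → 70 < 110
Round 2 — Calder defaults.
  Alder: +95 → 95 ≥ 50
Round 3 — Alder defaults.
No further defaults.

70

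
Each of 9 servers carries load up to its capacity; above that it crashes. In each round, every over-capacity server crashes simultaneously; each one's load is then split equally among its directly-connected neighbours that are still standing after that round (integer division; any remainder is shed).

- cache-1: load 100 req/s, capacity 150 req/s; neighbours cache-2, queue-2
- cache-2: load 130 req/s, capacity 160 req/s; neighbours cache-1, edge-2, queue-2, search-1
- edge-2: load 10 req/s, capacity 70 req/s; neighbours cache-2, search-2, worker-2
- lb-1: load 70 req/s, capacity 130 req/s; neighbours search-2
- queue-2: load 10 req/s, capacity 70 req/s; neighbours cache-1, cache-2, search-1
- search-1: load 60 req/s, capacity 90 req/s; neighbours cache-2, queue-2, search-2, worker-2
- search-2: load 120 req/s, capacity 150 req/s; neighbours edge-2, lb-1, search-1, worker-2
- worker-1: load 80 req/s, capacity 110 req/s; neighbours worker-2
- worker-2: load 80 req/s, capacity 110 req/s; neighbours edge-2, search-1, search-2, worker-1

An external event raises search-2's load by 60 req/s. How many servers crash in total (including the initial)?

8

Round 1 — search-2 at 180 > 150. search-2 crashes.
  search-2 sheds 180 req/s to edge-2, lb-1, search-1, worker-2: 45 each.
    edge-2: 10+45 = 55 ≤ 70
    lb-1: 70+45 = 115 ≤ 130
    search-1: 60+45 = 105 > 90
    worker-2: 80+45 = 125 > 110
Round 2 — search-1, worker-2 crash.
  search-1 sheds 105 req/s to cache-2, queue-2: 52 each (1 lost).
    cache-2: 130+52 = 182 > 160
    queue-2: 10+52 = 62 ≤ 70
  worker-2 sheds 125 req/s to edge-2, worker-1: 62 each (1 lost).
    edge-2: 55+62 = 117 > 70
    worker-1: 80+62 = 142 > 110
Round 3 — cache-2, edge-2, worker-1 crash.
  cache-2 sheds 182 req/s to cache-1, queue-2: 91 each.
    cache-1: 100+91 = 191 > 150
    queue-2: 62+91 = 153 > 70
  edge-2 sheds 117 req/s: no online neighbours, lost.
  worker-1 sheds 142 req/s: no online neighbours, lost.
Round 4 — cache-1, queue-2 crash.
  cache-1 sheds 191 req/s: no online neighbours, lost.
  queue-2 sheds 153 req/s: no online neighbours, lost.
No further crashes.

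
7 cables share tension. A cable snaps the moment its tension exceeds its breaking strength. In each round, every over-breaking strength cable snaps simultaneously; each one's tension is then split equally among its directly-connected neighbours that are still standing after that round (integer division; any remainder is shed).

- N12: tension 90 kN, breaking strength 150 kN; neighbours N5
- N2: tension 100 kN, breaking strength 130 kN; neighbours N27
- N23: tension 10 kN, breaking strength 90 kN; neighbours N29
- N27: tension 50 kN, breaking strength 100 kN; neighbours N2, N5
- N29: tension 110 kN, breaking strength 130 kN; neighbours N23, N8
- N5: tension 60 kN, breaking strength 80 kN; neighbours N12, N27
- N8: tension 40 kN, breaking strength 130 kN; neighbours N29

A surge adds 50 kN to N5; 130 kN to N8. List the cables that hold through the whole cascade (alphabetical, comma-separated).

Round 1 — N5 at 110 > 80; N8 at 170 > 130. N5, N8 snap.
  N5 sheds 110 kN to N12, N27: 55 each.
    N12: 90+55 = 145 ≤ 150
    N27: 50+55 = 105 > 100
  N8 sheds 170 kN to N29: 170 each.
    N29: 110+170 = 280 > 130
Round 2 — N27, N29 snap.
  N27 sheds 105 kN to N2: 105 each.
    N2: 100+105 = 205 > 130
  N29 sheds 280 kN to N23: 280 each.
    N23: 10+280 = 290 > 90
Round 3 — N2, N23 snap.
  N2 sheds 205 kN: no online neighbours, lost.
  N23 sheds 290 kN: no online neighbours, lost.
No further breaks.

N12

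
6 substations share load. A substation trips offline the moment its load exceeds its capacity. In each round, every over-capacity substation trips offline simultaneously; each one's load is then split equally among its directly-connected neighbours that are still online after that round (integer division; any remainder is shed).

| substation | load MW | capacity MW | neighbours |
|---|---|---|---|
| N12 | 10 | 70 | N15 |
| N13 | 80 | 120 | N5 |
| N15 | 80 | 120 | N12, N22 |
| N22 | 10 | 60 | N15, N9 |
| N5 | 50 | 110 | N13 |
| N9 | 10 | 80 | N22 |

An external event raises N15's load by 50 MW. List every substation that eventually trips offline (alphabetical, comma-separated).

Round 1 — N15 at 130 > 120. N15 trips offline.
  N15 sheds 130 MW to N12, N22: 65 each.
    N12: 10+65 = 75 > 70
    N22: 10+65 = 75 > 60
Round 2 — N12, N22 trip offline.
  N12 sheds 75 MW: no online neighbours, lost.
  N22 sheds 75 MW to N9: 75 each.
    N9: 10+75 = 85 > 80
Round 3 — N9 trips offline.
  N9 sheds 85 MW: no online neighbours, lost.
No further trips.

N12, N15, N22, N9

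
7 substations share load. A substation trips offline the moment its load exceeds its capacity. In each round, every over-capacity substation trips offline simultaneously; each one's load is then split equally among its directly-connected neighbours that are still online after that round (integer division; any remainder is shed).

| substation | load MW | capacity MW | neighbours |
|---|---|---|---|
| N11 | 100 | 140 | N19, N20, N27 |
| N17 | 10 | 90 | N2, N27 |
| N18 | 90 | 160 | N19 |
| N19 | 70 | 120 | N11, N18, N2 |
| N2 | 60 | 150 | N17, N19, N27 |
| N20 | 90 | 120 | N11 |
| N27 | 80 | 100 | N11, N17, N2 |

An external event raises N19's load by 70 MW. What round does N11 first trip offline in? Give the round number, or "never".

Round 1 — N19 at 140 > 120. N19 trips offline.
  N19 sheds 140 MW to N11, N18, N2: 46 each (2 lost).
    N11: 100+46 = 146 > 140
    N18: 90+46 = 136 ≤ 160
    N2: 60+46 = 106 ≤ 150
Round 2 — N11 trips offline.
  N11 sheds 146 MW to N20, N27: 73 each.
    N20: 90+73 = 163 > 120
    N27: 80+73 = 153 > 100
Round 3 — N20, N27 trip offline.
  N20 sheds 163 MW: no online neighbours, lost.
  N27 sheds 153 MW to N17, N2: 76 each (1 lost).
    N17: 10+76 = 86 ≤ 90
    N2: 106+76 = 182 > 150
Round 4 — N2 trips offline.
  N2 sheds 182 MW to N17: 182 each.
    N17: 86+182 = 268 > 90
Round 5 — N17 trips offline.
  N17 sheds 268 MW: no online neighbours, lost.
No further trips.

2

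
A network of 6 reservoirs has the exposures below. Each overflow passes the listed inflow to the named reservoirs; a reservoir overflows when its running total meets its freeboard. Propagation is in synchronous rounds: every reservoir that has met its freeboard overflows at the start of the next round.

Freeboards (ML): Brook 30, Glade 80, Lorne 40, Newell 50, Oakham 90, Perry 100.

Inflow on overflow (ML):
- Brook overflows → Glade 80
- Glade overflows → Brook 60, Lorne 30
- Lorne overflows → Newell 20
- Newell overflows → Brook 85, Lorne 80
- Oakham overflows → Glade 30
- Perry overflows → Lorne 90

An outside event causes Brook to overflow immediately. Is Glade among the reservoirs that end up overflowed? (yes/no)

yes

Round 1 — Brook overflows (initial).
  Glade: +80 → 80 ≥ 80
Round 2 — Glade overflows.
  Lorne: +30 → 30 < 40
No further overflows.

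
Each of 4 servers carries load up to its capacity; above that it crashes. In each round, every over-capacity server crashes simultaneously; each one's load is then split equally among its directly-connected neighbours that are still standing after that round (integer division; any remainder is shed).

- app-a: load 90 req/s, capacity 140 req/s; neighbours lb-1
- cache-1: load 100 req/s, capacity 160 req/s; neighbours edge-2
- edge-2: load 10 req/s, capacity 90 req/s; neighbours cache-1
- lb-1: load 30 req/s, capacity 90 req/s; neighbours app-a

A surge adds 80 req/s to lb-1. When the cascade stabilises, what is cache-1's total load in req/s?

Round 1 — lb-1 at 110 > 90. lb-1 crashes.
  lb-1 sheds 110 req/s to app-a: 110 each.
    app-a: 90+110 = 200 > 140
Round 2 — app-a crashes.
  app-a sheds 200 req/s: no online neighbours, lost.
No further crashes.

100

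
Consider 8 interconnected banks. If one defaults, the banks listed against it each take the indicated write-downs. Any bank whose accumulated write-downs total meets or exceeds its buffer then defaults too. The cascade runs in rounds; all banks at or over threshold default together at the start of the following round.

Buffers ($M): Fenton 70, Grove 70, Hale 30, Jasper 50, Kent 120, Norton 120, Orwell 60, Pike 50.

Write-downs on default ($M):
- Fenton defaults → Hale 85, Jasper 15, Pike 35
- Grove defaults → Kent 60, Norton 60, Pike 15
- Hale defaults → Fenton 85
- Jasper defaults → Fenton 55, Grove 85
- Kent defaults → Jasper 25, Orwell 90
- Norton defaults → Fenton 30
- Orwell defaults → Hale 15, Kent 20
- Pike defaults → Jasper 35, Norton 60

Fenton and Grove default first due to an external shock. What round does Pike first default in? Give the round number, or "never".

Round 1 — Fenton, Grove default (initial).
  Hale: +85 → 85 ≥ 30
  Jasper: +15 → 15 < 50
  Kent: +60 → 60 < 120
  Norton: +60 → 60 < 120
  Pike: +35+15 → 50 ≥ 50
Round 2 — Hale, Pike default.
  Jasper: +35 → 50 ≥ 50
  Norton: +60 → 120 ≥ 120
Round 3 — Jasper, Norton default.
No further defaults.

2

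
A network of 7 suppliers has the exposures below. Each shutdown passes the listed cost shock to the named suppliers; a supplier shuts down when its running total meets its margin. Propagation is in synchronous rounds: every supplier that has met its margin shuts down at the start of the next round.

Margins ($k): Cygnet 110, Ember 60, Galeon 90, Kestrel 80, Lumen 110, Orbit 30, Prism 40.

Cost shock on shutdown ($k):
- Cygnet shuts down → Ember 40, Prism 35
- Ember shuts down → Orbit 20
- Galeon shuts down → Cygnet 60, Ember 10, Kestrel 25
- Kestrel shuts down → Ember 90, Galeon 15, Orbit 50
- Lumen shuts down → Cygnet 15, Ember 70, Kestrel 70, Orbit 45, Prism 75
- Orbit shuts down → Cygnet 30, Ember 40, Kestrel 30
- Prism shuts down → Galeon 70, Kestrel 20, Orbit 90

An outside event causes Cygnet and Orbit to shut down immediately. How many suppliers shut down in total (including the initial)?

Round 1 — Cygnet, Orbit shut down (initial).
  Ember: +40+40 → 80 ≥ 60
  Kestrel: +30 → 30 < 80
  Prism: +35 → 35 < 40
Round 2 — Ember shuts down.
No further shutdowns.

3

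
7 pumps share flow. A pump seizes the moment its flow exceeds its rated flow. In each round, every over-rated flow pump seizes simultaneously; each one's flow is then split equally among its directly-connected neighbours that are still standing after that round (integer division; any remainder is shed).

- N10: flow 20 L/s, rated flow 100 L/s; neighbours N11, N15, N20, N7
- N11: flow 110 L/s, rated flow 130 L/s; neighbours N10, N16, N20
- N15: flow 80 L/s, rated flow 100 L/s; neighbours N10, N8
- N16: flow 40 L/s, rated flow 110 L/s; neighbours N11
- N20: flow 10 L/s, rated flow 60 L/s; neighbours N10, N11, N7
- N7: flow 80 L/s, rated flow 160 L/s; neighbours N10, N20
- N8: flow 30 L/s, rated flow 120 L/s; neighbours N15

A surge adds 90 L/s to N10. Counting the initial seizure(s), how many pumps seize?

6

Round 1 — N10 at 110 > 100. N10 seizes.
  N10 sheds 110 L/s to N11, N15, N20, N7: 27 each (2 lost).
    N11: 110+27 = 137 > 130
    N15: 80+27 = 107 > 100
    N20: 10+27 = 37 ≤ 60
    N7: 80+27 = 107 ≤ 160
Round 2 — N11, N15 seize.
  N11 sheds 137 L/s to N16, N20: 68 each (1 lost).
    N16: 40+68 = 108 ≤ 110
    N20: 37+68 = 105 > 60
  N15 sheds 107 L/s to N8: 107 each.
    N8: 30+107 = 137 > 120
Round 3 — N20, N8 seize.
  N20 sheds 105 L/s to N7: 105 each.
    N7: 107+105 = 212 > 160
  N8 sheds 137 L/s: no online neighbours, lost.
Round 4 — N7 seizes.
  N7 sheds 212 L/s: no online neighbours, lost.
No further seizures.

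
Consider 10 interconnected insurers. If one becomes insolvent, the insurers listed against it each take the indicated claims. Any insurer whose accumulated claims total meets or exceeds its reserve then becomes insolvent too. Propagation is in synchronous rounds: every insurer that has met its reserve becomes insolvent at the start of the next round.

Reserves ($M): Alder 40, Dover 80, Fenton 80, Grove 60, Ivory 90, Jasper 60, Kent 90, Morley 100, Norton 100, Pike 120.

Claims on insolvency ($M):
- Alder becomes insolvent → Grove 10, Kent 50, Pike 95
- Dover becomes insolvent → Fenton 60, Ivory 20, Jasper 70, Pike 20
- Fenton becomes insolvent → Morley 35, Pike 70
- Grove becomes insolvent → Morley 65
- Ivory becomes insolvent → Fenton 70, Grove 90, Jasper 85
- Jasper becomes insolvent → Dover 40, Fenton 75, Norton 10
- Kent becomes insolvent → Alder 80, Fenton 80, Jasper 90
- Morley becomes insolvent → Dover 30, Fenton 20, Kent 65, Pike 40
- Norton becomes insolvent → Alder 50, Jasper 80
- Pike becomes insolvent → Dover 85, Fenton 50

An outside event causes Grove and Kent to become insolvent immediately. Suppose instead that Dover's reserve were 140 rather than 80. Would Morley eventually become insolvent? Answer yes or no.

With Dover's reserve at 140:
Round 1 — Grove, Kent become insolvent (initial).
  Alder: +80 → 80 ≥ 40
  Fenton: +80 → 80 ≥ 80
  Jasper: +90 → 90 ≥ 60
  Morley: +65 → 65 < 100
Round 2 — Alder, Fenton, Jasper become insolvent.
  Dover: +40 → 40 < 140
  Morley: +35 → 100 ≥ 100
  Norton: +10 → 10 < 100
  Pike: +95+70 → 165 ≥ 120
Round 3 — Morley, Pike become insolvent.
  Dover: +30+85 → 155 ≥ 140
Round 4 — Dover becomes insolvent.
  Ivory: +20 → 20 < 90
No further insolvencies.

yes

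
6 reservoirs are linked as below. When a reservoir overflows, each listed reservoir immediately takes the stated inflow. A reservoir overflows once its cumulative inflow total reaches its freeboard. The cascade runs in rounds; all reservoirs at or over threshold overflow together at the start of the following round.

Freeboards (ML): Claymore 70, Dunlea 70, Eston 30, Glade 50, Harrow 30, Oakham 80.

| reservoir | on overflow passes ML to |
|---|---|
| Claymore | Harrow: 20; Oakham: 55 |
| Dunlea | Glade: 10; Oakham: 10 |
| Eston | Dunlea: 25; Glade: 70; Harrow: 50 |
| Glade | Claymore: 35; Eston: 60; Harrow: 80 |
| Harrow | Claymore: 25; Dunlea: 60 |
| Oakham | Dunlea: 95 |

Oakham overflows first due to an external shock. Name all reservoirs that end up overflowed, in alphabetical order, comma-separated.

Round 1 — Oakham overflows (initial).
  Dunlea: +95 → 95 ≥ 70
Round 2 — Dunlea overflows.
  Glade: +10 → 10 < 50
No further overflows.

Dunlea, Oakham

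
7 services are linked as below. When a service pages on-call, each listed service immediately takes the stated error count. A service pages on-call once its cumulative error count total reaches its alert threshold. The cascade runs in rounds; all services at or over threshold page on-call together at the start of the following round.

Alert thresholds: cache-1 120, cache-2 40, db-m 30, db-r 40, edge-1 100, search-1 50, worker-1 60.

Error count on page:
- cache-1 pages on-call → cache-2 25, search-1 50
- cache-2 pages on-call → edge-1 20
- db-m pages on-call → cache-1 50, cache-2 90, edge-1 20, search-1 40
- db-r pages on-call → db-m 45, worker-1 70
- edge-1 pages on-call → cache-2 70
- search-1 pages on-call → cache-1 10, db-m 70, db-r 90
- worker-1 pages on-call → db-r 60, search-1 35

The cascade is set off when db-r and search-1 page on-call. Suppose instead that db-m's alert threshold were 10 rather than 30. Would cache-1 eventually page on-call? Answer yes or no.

With db-m's alert threshold at 10:
Round 1 — db-r, search-1 page on-call (initial).
  cache-1: +10 → 10 < 120
  db-m: +45+70 → 115 ≥ 10
  worker-1: +70 → 70 ≥ 60
Round 2 — db-m, worker-1 page on-call.
  cache-1: +50 → 60 < 120
  cache-2: +90 → 90 ≥ 40
  edge-1: +20 → 20 < 100
Round 3 — cache-2 pages on-call.
  edge-1: +20 → 40 < 100
No further pages.

no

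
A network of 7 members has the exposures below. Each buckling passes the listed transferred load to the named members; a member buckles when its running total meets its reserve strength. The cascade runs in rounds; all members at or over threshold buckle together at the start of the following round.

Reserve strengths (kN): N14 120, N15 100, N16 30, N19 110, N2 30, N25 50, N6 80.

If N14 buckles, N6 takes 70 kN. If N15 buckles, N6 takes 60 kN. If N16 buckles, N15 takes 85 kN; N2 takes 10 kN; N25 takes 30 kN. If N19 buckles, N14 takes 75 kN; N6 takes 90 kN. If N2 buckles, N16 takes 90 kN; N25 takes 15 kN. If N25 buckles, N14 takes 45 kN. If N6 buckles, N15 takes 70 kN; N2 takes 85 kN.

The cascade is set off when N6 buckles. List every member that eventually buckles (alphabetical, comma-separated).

N15, N16, N2, N6

Round 1 — N6 buckles (initial).
  N15: +70 → 70 < 100
  N2: +85 → 85 ≥ 30
Round 2 — N2 buckles.
  N16: +90 → 90 ≥ 30
  N25: +15 → 15 < 50
Round 3 — N16 buckles.
  N15: +85 → 155 ≥ 100
  N25: +30 → 45 < 50
Round 4 — N15 buckles.
No further bucklings.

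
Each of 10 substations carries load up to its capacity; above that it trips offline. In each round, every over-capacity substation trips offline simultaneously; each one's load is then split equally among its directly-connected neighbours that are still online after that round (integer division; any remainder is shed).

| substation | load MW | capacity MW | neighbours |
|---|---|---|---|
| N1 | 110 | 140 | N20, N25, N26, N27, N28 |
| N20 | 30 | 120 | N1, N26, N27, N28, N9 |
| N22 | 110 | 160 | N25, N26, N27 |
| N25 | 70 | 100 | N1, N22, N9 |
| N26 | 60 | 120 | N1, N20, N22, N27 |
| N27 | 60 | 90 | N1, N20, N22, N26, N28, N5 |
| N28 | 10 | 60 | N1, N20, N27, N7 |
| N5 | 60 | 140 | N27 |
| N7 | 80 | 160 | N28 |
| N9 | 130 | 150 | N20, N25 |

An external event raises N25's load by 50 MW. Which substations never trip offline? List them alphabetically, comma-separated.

N5

Round 1 — N25 at 120 > 100. N25 trips offline.
  N25 sheds 120 MW to N1, N22, N9: 40 each.
    N1: 110+40 = 150 > 140
    N22: 110+40 = 150 ≤ 160
    N9: 130+40 = 170 > 150
Round 2 — N1, N9 trip offline.
  N1 sheds 150 MW to N20, N26, N27, N28: 37 each (2 lost).
    N20: 30+37 = 67 ≤ 120
    N26: 60+37 = 97 ≤ 120
    N27: 60+37 = 97 > 90
    N28: 10+37 = 47 ≤ 60
  N9 sheds 170 MW to N20: 170 each.
    N20: 67+170 = 237 > 120
Round 3 — N20, N27 trip offline.
  N20 sheds 237 MW to N26, N28: 118 each (1 lost).
    N26: 97+118 = 215 > 120
    N28: 47+118 = 165 > 60
  N27 sheds 97 MW to N22, N26, N28, N5: 24 each (1 lost).
    N22: 150+24 = 174 > 160
    N26: 215+24 = 239 > 120
    N28: 165+24 = 189 > 60
    N5: 60+24 = 84 ≤ 140
Round 4 — N22, N26, N28 trip offline.
  N22 sheds 174 MW: no online neighbours, lost.
  N26 sheds 239 MW: no online neighbours, lost.
  N28 sheds 189 MW to N7: 189 each.
    N7: 80+189 = 269 > 160
Round 5 — N7 trips offline.
  N7 sheds 269 MW: no online neighbours, lost.
No further trips.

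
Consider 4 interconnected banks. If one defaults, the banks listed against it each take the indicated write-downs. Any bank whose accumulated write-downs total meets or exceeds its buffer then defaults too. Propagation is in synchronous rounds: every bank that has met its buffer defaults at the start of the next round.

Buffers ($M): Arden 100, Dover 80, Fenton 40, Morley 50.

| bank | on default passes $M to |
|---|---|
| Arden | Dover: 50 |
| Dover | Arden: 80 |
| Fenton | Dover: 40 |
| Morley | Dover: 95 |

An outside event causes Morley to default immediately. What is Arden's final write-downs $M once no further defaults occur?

80

Round 1 — Morley defaults (initial).
  Dover: +95 → 95 ≥ 80
Round 2 — Dover defaults.
  Arden: +80 → 80 < 100
No further defaults.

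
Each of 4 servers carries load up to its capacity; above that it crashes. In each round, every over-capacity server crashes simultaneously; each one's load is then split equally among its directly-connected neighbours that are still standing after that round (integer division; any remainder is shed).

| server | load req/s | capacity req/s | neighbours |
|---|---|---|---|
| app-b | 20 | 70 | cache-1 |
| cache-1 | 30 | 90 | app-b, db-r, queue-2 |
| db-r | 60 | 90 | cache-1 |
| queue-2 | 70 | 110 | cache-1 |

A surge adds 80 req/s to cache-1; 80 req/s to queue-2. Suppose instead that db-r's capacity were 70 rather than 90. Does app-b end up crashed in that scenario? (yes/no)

With db-r's capacity at 70:
Round 1 — cache-1 at 110 > 90; queue-2 at 150 > 110. cache-1, queue-2 crash.
  cache-1 sheds 110 req/s to app-b, db-r: 55 each.
    app-b: 20+55 = 75 > 70
    db-r: 60+55 = 115 > 70
  queue-2 sheds 150 req/s: no online neighbours, lost.
Round 2 — app-b, db-r crash.
  app-b sheds 75 req/s: no online neighbours, lost.
  db-r sheds 115 req/s: no online neighbours, lost.
No further crashes.

yes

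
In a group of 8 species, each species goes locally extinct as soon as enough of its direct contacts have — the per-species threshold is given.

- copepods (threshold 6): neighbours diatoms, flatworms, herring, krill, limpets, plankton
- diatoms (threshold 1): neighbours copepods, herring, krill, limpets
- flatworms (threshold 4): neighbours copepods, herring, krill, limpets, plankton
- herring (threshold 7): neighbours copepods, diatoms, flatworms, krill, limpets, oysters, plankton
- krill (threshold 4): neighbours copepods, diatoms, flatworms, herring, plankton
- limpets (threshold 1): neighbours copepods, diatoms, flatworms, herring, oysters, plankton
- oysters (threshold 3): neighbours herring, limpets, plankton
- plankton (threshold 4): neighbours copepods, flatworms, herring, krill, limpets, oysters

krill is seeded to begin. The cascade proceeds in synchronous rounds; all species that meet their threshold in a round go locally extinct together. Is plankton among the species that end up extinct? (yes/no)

no

Round 1 — krill goes locally extinct (initial).
Round 2 — checking thresholds:
  copepods: 1 of 6 neighbours < 6, not yet.
  diatoms: 1 of 4 neighbours ≥ 1, goes locally extinct.
  flatworms: 1 of 5 neighbours < 4, not yet.
  herring: 1 of 7 neighbours < 7, not yet.
  plankton: 1 of 6 neighbours < 4, not yet.
Round 3 — checking thresholds:
  copepods: 2 of 6 neighbours < 6, not yet.
  flatworms: 1 of 5 neighbours < 4, not yet.
  herring: 2 of 7 neighbours < 7, not yet.
  limpets: 1 of 6 neighbours ≥ 1, goes locally extinct.
  plankton: 1 of 6 neighbours < 4, not yet.
Round 4 — no new extinctions; cascade stops.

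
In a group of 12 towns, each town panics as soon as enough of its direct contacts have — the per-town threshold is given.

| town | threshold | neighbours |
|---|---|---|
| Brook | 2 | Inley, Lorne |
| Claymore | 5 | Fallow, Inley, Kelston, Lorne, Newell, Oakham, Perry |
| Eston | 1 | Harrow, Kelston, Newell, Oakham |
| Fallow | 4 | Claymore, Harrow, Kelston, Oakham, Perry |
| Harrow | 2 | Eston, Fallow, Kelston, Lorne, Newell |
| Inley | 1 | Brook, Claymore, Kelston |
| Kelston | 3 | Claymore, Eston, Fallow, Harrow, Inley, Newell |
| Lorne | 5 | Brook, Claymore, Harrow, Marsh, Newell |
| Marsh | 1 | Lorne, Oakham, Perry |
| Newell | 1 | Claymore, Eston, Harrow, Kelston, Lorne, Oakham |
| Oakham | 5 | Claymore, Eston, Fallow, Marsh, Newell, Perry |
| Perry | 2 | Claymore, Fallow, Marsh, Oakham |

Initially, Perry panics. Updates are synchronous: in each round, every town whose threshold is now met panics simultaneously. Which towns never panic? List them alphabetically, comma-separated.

Brook, Claymore, Eston, Fallow, Harrow, Inley, Kelston, Lorne, Newell, Oakham

Round 1 — Perry panics (initial).
Round 2 — checking thresholds:
  Claymore: 1 of 7 neighbours < 5, below threshold.
  Fallow: 1 of 5 neighbours < 4, below threshold.
  Marsh: 1 of 3 neighbours ≥ 1, panics.
  Oakham: 1 of 6 neighbours < 5, below threshold.
Round 3 — no new panics; cascade stops.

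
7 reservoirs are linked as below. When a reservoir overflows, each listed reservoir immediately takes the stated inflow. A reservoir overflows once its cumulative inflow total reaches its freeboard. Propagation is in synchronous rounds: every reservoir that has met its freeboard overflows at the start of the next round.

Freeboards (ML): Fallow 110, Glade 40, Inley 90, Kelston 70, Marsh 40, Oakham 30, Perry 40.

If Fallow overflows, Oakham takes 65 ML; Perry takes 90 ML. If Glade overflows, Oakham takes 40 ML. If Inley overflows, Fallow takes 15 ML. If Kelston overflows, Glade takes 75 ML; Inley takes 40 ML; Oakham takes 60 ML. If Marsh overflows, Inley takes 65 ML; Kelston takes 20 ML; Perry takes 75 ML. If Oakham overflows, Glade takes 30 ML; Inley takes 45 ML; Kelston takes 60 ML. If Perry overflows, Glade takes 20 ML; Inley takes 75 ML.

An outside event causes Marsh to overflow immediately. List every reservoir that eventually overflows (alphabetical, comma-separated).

Inley, Marsh, Perry

Round 1 — Marsh overflows (initial).
  Inley: +65 → 65 < 90
  Kelston: +20 → 20 < 70
  Perry: +75 → 75 ≥ 40
Round 2 — Perry overflows.
  Glade: +20 → 20 < 40
  Inley: +75 → 140 ≥ 90
Round 3 — Inley overflows.
  Fallow: +15 → 15 < 110
No further overflows.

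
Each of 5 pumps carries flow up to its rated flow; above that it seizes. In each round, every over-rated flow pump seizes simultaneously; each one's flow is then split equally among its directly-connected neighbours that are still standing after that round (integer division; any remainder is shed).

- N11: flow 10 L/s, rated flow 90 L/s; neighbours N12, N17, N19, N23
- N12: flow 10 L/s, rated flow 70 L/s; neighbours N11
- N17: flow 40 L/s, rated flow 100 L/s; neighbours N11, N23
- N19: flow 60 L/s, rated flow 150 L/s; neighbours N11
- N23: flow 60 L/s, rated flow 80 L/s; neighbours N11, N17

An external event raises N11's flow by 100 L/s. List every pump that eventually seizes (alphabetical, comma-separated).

N11, N17, N23

Round 1 — N11 at 110 > 90. N11 seizes.
  N11 sheds 110 L/s to N12, N17, N19, N23: 27 each (2 lost).
    N12: 10+27 = 37 ≤ 70
    N17: 40+27 = 67 ≤ 100
    N19: 60+27 = 87 ≤ 150
    N23: 60+27 = 87 > 80
Round 2 — N23 seizes.
  N23 sheds 87 L/s to N17: 87 each.
    N17: 67+87 = 154 > 100
Round 3 — N17 seizes.
  N17 sheds 154 L/s: no online neighbours, lost.
No further seizures.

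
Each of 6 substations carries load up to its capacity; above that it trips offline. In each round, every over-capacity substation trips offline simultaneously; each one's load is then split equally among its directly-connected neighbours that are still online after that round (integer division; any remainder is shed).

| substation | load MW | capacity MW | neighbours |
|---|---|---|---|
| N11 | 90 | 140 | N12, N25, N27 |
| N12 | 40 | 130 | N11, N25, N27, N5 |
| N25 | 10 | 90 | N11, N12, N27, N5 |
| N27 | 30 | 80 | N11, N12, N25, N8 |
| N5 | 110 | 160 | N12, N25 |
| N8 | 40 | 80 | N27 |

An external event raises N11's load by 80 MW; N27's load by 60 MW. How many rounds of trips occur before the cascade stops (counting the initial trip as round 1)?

Round 1 — N11 at 170 > 140; N27 at 90 > 80. N11, N27 trip offline.
  N11 sheds 170 MW to N12, N25: 85 each.
    N12: 40+85 = 125 ≤ 130
    N25: 10+85 = 95 > 90
  N27 sheds 90 MW to N12, N25, N8: 30 each.
    N12: 125+30 = 155 > 130
    N25: 95+30 = 125 > 90
    N8: 40+30 = 70 ≤ 80
Round 2 — N12, N25 trip offline.
  N12 sheds 155 MW to N5: 155 each.
    N5: 110+155 = 265 > 160
  N25 sheds 125 MW to N5: 125 each.
    N5: 265+125 = 390 > 160
Round 3 — N5 trips offline.
  N5 sheds 390 MW: no online neighbours, lost.
No further trips.

3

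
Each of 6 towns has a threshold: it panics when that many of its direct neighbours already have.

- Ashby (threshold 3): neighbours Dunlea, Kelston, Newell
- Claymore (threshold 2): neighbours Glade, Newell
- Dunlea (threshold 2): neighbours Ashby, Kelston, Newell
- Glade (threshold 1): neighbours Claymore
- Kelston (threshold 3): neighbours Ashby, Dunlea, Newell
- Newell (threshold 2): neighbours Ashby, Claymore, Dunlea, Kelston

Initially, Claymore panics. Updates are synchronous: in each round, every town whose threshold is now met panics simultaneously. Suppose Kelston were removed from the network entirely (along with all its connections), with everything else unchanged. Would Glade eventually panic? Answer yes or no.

With Kelston removed:
Round 1 — Claymore panics (initial).
Round 2 — checking thresholds:
  Glade: 1 of 1 neighbours ≥ 1, panics.
  Newell: 1 of 3 neighbours < 2, holds.
Round 3 — no new panics; cascade stops.

yes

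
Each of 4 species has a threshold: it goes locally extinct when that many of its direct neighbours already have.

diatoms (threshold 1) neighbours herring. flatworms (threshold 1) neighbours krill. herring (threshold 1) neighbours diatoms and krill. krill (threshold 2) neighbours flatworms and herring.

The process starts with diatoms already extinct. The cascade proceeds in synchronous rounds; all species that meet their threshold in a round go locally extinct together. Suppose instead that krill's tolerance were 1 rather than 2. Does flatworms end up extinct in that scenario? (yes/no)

With krill's tolerance at 1:
Round 1 — diatoms goes locally extinct (initial).
Round 2 — checking thresholds:
  herring: 1 of 2 neighbours ≥ 1, goes locally extinct.
Round 3 — checking thresholds:
  krill: 1 of 2 neighbours ≥ 1, goes locally extinct.
Round 4 — checking thresholds:
  flatworms: 1 of 1 neighbours ≥ 1, goes locally extinct.
Round 5 — no new extinctions; cascade stops.

yes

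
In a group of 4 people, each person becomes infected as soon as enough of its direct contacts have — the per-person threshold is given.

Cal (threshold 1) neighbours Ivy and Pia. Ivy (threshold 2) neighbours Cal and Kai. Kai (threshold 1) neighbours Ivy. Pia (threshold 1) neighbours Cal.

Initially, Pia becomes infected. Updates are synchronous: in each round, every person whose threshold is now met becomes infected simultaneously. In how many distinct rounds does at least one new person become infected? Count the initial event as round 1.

2

Round 1 — Pia becomes infected (initial).
Round 2 — checking thresholds:
  Cal: 1 of 2 neighbours ≥ 1, becomes infected.
Round 3 — no new infections; cascade stops.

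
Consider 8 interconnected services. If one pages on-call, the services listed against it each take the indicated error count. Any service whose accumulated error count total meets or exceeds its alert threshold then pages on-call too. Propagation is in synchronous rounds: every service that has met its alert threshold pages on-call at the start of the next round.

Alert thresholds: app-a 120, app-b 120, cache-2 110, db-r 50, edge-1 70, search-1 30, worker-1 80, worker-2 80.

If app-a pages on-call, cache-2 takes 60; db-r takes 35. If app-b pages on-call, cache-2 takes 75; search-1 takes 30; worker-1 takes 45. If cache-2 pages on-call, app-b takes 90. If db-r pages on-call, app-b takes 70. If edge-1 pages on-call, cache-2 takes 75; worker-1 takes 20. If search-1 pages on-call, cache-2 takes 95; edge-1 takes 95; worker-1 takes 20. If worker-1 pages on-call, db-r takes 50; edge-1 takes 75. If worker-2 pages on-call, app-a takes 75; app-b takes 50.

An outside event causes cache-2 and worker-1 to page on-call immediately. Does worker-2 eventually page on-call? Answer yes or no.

Round 1 — cache-2, worker-1 page on-call (initial).
  app-b: +90 → 90 < 120
  db-r: +50 → 50 ≥ 50
  edge-1: +75 → 75 ≥ 70
Round 2 — db-r, edge-1 page on-call.
  app-b: +70 → 160 ≥ 120
Round 3 — app-b pages on-call.
  search-1: +30 → 30 ≥ 30
Round 4 — search-1 pages on-call.
No further pages.

no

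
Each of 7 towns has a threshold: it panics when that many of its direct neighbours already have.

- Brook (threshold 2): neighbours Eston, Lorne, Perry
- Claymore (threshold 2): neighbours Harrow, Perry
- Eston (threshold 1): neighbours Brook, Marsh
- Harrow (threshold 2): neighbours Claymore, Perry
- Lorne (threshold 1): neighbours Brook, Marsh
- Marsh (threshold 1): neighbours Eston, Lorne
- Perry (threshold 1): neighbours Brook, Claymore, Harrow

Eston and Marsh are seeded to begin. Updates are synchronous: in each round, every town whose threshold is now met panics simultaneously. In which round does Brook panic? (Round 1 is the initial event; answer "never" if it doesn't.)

Round 1 — Eston, Marsh panic (initial).
Round 2 — checking thresholds:
  Brook: 1 of 3 neighbours < 2, below threshold.
  Lorne: 1 of 2 neighbours ≥ 1, panics.
Round 3 — checking thresholds:
  Brook: 2 of 3 neighbours ≥ 2, panics.
Round 4 — checking thresholds:
  Perry: 1 of 3 neighbours ≥ 1, panics.
Round 5 — no new panics; cascade stops.

3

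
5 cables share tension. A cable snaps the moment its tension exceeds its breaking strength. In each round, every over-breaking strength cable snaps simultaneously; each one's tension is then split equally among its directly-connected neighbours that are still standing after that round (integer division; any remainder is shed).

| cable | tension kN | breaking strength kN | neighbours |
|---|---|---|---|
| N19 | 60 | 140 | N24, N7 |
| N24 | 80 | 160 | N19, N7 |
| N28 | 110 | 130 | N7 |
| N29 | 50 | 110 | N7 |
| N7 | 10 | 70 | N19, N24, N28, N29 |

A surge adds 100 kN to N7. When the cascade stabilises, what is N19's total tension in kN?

Round 1 — N7 at 110 > 70. N7 snaps.
  N7 sheds 110 kN to N19, N24, N28, N29: 27 each (2 lost).
    N19: 60+27 = 87 ≤ 140
    N24: 80+27 = 107 ≤ 160
    N28: 110+27 = 137 > 130
    N29: 50+27 = 77 ≤ 110
Round 2 — N28 snaps.
  N28 sheds 137 kN: no online neighbours, lost.
No further breaks.

87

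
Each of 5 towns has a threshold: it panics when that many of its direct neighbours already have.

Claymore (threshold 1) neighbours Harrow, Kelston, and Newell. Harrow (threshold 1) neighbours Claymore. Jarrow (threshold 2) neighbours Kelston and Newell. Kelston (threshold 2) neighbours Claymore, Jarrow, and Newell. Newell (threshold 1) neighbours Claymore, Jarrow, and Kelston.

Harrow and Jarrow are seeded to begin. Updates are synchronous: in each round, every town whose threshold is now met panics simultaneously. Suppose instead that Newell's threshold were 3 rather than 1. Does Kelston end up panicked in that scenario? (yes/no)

yes

With Newell's threshold at 3:
Round 1 — Harrow, Jarrow panic (initial).
Round 2 — checking thresholds:
  Claymore: 1 of 3 neighbours ≥ 1, panics.
  Kelston: 1 of 3 neighbours < 2, holds.
  Newell: 1 of 3 neighbours < 3, holds.
Round 3 — checking thresholds:
  Kelston: 2 of 3 neighbours ≥ 2, panics.
  Newell: 2 of 3 neighbours < 3, holds.
Round 4 — checking thresholds:
  Newell: 3 of 3 neighbours ≥ 3, panics.
Round 5 — no new panics; cascade stops.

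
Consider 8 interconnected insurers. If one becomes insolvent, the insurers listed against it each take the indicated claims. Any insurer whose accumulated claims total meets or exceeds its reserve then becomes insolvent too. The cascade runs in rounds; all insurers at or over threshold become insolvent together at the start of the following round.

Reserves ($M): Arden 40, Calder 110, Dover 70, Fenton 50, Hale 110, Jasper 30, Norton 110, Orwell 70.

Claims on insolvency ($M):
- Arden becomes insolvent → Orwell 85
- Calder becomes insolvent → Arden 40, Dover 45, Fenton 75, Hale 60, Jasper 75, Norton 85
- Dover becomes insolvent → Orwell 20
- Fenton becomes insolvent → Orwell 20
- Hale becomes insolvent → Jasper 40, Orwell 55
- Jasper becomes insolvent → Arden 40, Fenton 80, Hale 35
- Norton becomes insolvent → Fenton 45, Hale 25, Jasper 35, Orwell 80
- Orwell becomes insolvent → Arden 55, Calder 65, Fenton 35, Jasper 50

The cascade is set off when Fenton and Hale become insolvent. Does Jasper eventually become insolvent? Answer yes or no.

Round 1 — Fenton, Hale become insolvent (initial).
  Jasper: +40 → 40 ≥ 30
  Orwell: +20+55 → 75 ≥ 70
Round 2 — Jasper, Orwell become insolvent.
  Arden: +40+55 → 95 ≥ 40
  Calder: +65 → 65 < 110
Round 3 — Arden becomes insolvent.
No further insolvencies.

yes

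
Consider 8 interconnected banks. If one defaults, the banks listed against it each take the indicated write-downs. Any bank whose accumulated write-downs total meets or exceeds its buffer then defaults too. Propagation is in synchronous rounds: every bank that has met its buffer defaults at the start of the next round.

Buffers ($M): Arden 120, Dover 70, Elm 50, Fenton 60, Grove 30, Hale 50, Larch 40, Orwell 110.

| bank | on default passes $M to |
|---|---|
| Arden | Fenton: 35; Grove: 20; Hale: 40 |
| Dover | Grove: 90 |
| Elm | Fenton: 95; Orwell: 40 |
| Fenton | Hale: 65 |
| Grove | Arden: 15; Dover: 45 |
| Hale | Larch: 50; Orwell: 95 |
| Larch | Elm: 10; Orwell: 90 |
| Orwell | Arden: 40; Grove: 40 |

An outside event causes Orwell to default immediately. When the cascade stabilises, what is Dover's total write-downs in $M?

45

Round 1 — Orwell defaults (initial).
  Arden: +40 → 40 < 120
  Grove: +40 → 40 ≥ 30
Round 2 — Grove defaults.
  Arden: +15 → 55 < 120
  Dover: +45 → 45 < 70
No further defaults.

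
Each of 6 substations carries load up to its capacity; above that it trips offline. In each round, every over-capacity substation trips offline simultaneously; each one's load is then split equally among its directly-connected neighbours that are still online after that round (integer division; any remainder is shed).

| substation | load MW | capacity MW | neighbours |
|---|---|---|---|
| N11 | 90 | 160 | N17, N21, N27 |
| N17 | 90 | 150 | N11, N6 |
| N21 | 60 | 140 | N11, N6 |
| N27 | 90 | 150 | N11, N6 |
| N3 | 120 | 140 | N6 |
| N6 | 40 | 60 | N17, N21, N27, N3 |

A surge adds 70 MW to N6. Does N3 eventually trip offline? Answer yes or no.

yes

Round 1 — N6 at 110 > 60. N6 trips offline.
  N6 sheds 110 MW to N17, N21, N27, N3: 27 each (2 lost).
    N17: 90+27 = 117 ≤ 150
    N21: 60+27 = 87 ≤ 140
    N27: 90+27 = 117 ≤ 150
    N3: 120+27 = 147 > 140
Round 2 — N3 trips offline.
  N3 sheds 147 MW: no online neighbours, lost.
No further trips.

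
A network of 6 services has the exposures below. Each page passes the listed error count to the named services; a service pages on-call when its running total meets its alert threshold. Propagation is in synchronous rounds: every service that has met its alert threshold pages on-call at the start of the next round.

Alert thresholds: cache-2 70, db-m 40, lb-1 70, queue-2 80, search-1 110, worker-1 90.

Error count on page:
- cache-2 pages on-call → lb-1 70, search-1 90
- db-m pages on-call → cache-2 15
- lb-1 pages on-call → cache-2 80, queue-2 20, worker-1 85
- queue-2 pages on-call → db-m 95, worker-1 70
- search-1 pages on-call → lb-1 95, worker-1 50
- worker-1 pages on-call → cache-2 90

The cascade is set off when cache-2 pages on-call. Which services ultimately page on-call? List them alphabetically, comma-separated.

cache-2, lb-1

Round 1 — cache-2 pages on-call (initial).
  lb-1: +70 → 70 ≥ 70
  search-1: +90 → 90 < 110
Round 2 — lb-1 pages on-call.
  queue-2: +20 → 20 < 80
  worker-1: +85 → 85 < 90
No further pages.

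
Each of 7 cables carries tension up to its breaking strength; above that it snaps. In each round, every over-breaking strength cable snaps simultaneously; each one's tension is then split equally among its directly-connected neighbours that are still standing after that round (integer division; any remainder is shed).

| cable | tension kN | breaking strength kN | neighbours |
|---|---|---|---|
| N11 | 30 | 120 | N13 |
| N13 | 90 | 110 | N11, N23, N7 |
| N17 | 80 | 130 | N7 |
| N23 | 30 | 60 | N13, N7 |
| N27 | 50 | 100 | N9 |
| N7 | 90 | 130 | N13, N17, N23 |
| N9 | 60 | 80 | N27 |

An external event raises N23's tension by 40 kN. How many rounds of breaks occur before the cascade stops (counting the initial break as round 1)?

Round 1 — N23 at 70 > 60. N23 snaps.
  N23 sheds 70 kN to N13, N7: 35 each.
    N13: 90+35 = 125 > 110
    N7: 90+35 = 125 ≤ 130
Round 2 — N13 snaps.
  N13 sheds 125 kN to N11, N7: 62 each (1 lost).
    N11: 30+62 = 92 ≤ 120
    N7: 125+62 = 187 > 130
Round 3 — N7 snaps.
  N7 sheds 187 kN to N17: 187 each.
    N17: 80+187 = 267 > 130
Round 4 — N17 snaps.
  N17 sheds 267 kN: no online neighbours, lost.
No further breaks.

4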